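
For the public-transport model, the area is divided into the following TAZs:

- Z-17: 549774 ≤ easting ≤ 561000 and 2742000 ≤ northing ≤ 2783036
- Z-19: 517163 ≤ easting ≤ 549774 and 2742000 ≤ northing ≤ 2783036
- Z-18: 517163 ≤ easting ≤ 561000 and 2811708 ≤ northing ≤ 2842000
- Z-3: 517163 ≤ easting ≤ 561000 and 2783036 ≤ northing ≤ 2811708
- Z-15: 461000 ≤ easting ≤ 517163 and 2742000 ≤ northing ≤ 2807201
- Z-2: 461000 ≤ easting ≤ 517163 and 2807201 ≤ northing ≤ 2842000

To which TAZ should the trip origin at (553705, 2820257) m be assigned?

Z-18

The point has easting = 553705 and northing = 2820257.
Only Z-18 satisfies 517163 ≤ easting ≤ 561000 and 2811708 ≤ northing ≤ 2842000.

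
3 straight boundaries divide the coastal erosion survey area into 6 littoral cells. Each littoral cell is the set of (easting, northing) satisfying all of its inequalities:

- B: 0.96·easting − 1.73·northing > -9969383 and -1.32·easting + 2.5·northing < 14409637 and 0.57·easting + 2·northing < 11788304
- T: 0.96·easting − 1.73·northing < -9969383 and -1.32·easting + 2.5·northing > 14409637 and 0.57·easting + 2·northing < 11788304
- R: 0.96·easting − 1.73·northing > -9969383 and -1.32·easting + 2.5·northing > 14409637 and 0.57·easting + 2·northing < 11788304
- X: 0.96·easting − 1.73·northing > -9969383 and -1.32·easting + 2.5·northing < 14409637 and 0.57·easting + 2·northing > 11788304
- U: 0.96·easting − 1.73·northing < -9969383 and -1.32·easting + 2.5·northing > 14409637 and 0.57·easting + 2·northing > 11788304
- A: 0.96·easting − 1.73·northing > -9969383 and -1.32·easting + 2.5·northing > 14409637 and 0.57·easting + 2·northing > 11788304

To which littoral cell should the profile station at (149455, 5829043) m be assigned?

0.96·149455 − 1.73·5829043 = -9940767.590, which is > -9969383
-1.32·149455 + 2.5·5829043 = 14375326.900, which is < 14409637
0.57·149455 + 2·5829043 = 11743275.350, which is < 11788304
This sign pattern matches B.

B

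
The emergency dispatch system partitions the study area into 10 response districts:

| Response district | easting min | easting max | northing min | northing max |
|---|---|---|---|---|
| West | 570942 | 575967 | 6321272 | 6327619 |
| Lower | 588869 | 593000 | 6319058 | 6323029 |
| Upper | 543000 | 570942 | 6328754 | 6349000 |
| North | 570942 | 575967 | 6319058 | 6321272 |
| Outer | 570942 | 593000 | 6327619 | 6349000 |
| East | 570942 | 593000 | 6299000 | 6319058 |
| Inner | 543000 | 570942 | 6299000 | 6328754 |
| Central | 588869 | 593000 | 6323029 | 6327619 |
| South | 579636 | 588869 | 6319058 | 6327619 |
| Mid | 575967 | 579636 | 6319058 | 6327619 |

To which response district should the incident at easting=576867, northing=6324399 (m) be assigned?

The point has easting = 576867 and northing = 6324399.
Only Mid satisfies 575967 ≤ easting ≤ 579636 and 6319058 ≤ northing ≤ 6327619.

Mid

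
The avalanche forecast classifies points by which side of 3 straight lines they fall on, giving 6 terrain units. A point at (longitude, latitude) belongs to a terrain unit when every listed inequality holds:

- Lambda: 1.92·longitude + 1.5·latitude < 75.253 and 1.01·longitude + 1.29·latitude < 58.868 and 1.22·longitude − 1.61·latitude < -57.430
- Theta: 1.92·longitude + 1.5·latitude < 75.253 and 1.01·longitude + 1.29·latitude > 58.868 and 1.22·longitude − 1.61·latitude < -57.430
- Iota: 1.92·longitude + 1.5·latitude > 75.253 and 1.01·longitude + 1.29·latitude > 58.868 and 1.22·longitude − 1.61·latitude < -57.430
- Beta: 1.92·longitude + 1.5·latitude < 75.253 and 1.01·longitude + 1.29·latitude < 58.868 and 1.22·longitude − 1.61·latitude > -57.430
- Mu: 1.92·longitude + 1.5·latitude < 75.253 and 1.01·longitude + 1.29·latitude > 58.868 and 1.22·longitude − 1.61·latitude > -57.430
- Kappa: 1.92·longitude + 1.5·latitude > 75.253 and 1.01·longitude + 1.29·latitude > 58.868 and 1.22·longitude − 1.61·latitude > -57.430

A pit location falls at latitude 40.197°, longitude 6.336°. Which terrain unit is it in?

Beta

1.92·6.336 + 1.5·40.197 = 72.461, which is < 75.253
1.01·6.336 + 1.29·40.197 = 58.253, which is < 58.868
1.22·6.336 − 1.61·40.197 = -56.987, which is > -57.430
This sign pattern matches Beta.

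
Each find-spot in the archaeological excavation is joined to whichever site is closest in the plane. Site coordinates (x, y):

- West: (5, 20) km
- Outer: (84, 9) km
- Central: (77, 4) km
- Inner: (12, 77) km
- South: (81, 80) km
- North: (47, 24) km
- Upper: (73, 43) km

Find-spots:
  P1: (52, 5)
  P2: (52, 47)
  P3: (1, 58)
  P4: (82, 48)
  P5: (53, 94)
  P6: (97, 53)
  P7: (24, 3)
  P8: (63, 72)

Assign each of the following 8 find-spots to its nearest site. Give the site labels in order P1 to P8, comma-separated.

North, Upper, Inner, Upper, South, Upper, West, South

P1 → North (d²=386.00)
P2 → Upper (d²=457.00)
P3 → Inner (d²=482.00)
P4 → Upper (d²=106.00)
P5 → South (d²=980.00)
P6 → Upper (d²=676.00)
P7 → West (d²=650.00)
P8 → South (d²=388.00)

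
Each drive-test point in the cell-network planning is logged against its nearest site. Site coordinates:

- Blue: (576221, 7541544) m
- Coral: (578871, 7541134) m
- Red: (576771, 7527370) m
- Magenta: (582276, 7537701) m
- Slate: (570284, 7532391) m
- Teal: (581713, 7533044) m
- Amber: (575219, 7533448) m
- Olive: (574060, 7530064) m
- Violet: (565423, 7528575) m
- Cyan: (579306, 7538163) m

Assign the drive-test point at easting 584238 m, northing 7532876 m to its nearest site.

Squared distances to each site:
Blue: 139406513.000; Coral: 96999253.000; Red: 86072125.000; Magenta: 27130069.000; Slate: 194949341.000; Teal: 6403849.000; Amber: 81669545.000; Olive: 111499028.000; Violet: 372502826.000; Cyan: 52276993.000.
Minimum at Teal.

Teal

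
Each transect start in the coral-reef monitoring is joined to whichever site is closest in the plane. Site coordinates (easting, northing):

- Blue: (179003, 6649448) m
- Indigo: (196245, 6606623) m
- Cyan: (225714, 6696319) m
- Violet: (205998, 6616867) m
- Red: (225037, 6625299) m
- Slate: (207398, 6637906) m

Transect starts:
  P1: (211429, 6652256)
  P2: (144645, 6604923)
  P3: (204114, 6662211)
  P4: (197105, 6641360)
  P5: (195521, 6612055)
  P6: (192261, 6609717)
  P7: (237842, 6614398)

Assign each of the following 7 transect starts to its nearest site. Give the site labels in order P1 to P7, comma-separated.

Slate, Indigo, Slate, Slate, Indigo, Indigo, Red

P1 → Slate (d²=222171461.00)
P2 → Indigo (d²=2665450000.00)
P3 → Slate (d²=601517681.00)
P4 → Slate (d²=117875965.00)
P5 → Indigo (d²=30030800.00)
P6 → Indigo (d²=25445092.00)
P7 → Red (d²=282799826.00)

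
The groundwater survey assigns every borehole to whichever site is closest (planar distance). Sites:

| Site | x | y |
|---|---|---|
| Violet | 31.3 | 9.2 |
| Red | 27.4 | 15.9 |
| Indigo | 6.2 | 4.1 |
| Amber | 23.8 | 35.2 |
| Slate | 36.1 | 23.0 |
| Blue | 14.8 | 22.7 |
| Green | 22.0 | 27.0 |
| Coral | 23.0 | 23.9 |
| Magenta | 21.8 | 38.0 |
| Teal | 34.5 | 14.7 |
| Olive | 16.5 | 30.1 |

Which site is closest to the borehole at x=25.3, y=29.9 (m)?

Squared distances to each site:
Violet: 464.490; Red: 200.410; Indigo: 1030.450; Amber: 30.340; Slate: 164.250; Blue: 162.090; Green: 19.300; Coral: 41.290; Magenta: 77.860; Teal: 315.680; Olive: 77.480.
Minimum at Green.

Green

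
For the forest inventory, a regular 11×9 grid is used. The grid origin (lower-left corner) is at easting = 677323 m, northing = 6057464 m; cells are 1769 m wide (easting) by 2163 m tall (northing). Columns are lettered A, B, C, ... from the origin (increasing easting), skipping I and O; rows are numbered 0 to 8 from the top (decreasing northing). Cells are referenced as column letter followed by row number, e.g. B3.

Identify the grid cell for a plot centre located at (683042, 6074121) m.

D1

Column index: ⌊(683042 − 677323) / 1769⌋ = ⌊3.233⌋ = 3 → column D
Row offset from origin: ⌊(6074121 − 6057464) / 2163⌋ = ⌊7.701⌋ = 7 → row 1 (counted from top)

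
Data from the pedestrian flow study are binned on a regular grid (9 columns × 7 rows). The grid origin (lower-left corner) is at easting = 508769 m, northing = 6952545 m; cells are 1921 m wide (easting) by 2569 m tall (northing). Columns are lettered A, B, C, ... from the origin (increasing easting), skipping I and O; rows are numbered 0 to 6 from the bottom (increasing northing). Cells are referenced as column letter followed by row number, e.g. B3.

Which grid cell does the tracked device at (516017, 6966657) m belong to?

D5

Column index: ⌊(516017 − 508769) / 1921⌋ = ⌊3.773⌋ = 3 → column D
Row offset from origin: ⌊(6966657 − 6952545) / 2569⌋ = ⌊5.493⌋ = 5 → row 5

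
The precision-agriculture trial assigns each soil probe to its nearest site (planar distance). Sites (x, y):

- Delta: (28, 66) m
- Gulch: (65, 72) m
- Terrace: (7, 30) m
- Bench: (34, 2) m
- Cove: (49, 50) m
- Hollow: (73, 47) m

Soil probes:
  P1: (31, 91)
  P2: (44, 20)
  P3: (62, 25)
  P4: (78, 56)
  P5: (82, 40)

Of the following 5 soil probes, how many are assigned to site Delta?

1

P1 → Delta
P2 → Bench
P3 → Hollow
P4 → Hollow
P5 → Hollow
1 of the 5 goes to Delta.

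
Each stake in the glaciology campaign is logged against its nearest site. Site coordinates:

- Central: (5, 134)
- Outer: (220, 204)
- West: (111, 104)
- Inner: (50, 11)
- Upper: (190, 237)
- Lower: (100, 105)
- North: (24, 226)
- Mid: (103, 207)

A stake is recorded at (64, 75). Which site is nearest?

Squared distances to each site:
Central: 6962.000; Outer: 40977.000; West: 3050.000; Inner: 4292.000; Upper: 42120.000; Lower: 2196.000; North: 24401.000; Mid: 18945.000.
Minimum at Lower.

Lower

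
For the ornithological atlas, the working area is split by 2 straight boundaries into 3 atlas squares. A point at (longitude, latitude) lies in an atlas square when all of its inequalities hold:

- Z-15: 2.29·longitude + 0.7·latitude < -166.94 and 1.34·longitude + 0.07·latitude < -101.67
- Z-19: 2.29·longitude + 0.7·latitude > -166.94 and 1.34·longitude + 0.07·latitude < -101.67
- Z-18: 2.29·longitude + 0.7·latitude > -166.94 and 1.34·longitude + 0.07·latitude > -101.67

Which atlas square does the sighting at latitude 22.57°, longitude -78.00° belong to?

2.29·-78.00 + 0.7·22.57 = -162.821, which is > -166.94
1.34·-78.00 + 0.07·22.57 = -102.940, which is < -101.67
This sign pattern matches Z-19.

Z-19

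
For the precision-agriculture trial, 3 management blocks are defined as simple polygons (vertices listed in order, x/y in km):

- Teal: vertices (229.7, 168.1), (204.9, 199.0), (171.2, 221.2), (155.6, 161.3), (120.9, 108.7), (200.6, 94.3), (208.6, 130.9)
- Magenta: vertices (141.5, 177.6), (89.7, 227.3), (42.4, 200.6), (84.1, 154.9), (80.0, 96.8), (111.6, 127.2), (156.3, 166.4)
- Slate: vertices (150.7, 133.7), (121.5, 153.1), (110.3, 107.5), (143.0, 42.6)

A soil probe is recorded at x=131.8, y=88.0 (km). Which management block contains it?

Slate

Cast a ray rightward from (131.8, 88.0). For each polygon, the edges (by vertex number in listed order) whose endpoints lie on opposite sides of y = 88.0, where each meets that height, and whether that is right or left of the point:
Teal: no edge straddles that height → 0 crossings.
Magenta: no edge straddles that height → 0 crossings.
Slate: 3–4 at x≈120.13 (left), 4–1 at x≈146.84 (right) → 1 crossing.
Only Slate has an odd count, so the point is inside Slate.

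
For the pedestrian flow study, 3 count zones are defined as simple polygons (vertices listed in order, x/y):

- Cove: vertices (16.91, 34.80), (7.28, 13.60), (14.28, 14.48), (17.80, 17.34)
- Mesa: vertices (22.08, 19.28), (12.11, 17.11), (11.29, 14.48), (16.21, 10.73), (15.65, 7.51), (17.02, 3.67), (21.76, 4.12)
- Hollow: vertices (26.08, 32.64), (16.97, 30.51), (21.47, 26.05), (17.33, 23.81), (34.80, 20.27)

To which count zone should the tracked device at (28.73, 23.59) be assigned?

Hollow

Cast a ray rightward from (28.73, 23.59). For each polygon, the edges (by vertex number in listed order) whose endpoints lie on opposite sides of y = 23.59, where each meets that height, and whether that is right or left of the point:
Cove: 1–2 at x≈11.818 (left), 4–1 at x≈17.481 (left) → 0 crossings.
Mesa: no edge straddles that height → 0 crossings.
Hollow: 4–5 at x≈18.416 (left), 5–1 at x≈32.460 (right) → 1 crossing.
Only Hollow has an odd count, so the point is inside Hollow.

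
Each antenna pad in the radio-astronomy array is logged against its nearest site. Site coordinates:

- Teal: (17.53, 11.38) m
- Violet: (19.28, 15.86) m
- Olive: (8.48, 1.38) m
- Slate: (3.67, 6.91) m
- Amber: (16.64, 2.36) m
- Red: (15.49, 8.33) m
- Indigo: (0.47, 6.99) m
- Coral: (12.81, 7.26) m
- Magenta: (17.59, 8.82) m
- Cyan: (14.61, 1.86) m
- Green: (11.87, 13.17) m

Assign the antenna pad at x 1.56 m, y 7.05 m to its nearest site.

Indigo

Squared distances to each site:
Teal: 273.790; Violet: 391.615; Olive: 80.035; Slate: 4.472; Amber: 249.402; Red: 195.683; Indigo: 1.192; Coral: 126.607; Magenta: 260.094; Cyan: 197.239; Green: 143.750.
Minimum at Indigo.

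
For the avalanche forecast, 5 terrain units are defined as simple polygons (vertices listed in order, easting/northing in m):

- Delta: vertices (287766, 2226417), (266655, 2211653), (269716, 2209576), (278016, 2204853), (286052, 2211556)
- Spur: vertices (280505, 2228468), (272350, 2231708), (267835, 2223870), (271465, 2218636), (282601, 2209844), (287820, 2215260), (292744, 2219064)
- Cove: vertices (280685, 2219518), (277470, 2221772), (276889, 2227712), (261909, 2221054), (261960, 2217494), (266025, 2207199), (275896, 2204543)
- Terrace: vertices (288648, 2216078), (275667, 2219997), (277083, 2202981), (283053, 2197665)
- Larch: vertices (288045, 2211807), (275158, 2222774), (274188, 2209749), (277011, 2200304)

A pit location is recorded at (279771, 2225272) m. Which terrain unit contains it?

Cast a ray rightward from (279771, 2225272). For each polygon, the edges (by vertex number in listed order) whose endpoints lie on opposite sides of northing = 2225272, where each meets that height, and whether that is right or left of the point:
Delta: 1–2 at easting≈286128.8 (right), 5–1 at easting≈287633.9 (right) → 2 crossings.
Spur: 2–3 at easting≈268642.6 (left), 7–1 at easting≈284664.5 (right) → 1 crossing.
Cove: 2–3 at easting≈277127.7 (left), 3–4 at easting≈271399.2 (left) → 0 crossings.
Terrace: no edge straddles that height → 0 crossings.
Larch: no edge straddles that height → 0 crossings.
Only Spur has an odd count, so the point is inside Spur.

Spur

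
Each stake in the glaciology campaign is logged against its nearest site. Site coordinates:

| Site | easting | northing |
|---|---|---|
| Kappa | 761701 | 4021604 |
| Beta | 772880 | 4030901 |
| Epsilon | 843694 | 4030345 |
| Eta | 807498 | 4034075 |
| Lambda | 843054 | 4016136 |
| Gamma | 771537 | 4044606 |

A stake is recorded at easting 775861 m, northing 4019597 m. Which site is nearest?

Squared distances to each site:
Kappa: 204533649.000; Beta: 136666777.000; Epsilon: 4716835393.000; Eta: 1210512253.000; Lambda: 4526877770.000; Gamma: 644147057.000.
Minimum at Beta.

Beta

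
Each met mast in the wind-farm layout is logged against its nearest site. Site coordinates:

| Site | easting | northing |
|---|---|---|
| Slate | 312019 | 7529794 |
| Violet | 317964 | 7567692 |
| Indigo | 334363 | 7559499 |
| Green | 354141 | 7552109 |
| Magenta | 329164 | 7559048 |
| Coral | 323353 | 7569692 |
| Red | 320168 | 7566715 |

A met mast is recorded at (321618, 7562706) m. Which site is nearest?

Squared distances to each site:
Slate: 1175340545.000; Violet: 38211912.000; Indigo: 172719874.000; Green: 1170041938.000; Magenta: 70323080.000; Coral: 51814421.000; Red: 18174581.000.
Minimum at Red.

Red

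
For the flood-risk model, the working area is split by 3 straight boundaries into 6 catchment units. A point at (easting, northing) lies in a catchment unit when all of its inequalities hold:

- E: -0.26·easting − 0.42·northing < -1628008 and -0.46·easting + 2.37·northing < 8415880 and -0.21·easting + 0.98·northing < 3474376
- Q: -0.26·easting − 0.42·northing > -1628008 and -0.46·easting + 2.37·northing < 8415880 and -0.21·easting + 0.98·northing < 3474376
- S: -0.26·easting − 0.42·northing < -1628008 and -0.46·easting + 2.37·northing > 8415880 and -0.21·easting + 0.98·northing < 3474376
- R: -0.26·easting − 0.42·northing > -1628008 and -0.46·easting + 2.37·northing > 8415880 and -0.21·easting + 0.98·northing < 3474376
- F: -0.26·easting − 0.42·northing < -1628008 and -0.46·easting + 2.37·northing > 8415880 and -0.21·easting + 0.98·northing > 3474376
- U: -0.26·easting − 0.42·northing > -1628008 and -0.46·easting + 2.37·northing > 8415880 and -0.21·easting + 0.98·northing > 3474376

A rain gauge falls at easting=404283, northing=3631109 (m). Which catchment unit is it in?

S

-0.26·404283 − 0.42·3631109 = -1630179.360, which is < -1628008
-0.46·404283 + 2.37·3631109 = 8419758.150, which is > 8415880
-0.21·404283 + 0.98·3631109 = 3473587.390, which is < 3474376
This sign pattern matches S.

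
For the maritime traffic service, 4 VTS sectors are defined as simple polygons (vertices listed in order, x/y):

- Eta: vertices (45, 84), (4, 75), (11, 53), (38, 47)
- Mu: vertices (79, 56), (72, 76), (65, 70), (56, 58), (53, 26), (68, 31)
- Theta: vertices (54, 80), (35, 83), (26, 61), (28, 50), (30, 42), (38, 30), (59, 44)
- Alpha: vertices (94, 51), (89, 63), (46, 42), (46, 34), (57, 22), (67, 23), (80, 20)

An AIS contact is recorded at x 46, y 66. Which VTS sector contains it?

Theta

Cast a ray rightward from (46, 66). For each polygon, the edges (by vertex number in listed order) whose endpoints lie on opposite sides of y = 66, where each meets that height, and whether that is right or left of the point:
Eta: 2–3 at x≈6.9 (left), 4–1 at x≈41.6 (left) → 0 crossings.
Mu: 1–2 at x≈75.5 (right), 3–4 at x≈62.0 (right) → 2 crossings.
Theta: 2–3 at x≈28.0 (left), 7–1 at x≈55.9 (right) → 1 crossing.
Alpha: no edge straddles that height → 0 crossings.
Only Theta has an odd count, so the point is inside Theta.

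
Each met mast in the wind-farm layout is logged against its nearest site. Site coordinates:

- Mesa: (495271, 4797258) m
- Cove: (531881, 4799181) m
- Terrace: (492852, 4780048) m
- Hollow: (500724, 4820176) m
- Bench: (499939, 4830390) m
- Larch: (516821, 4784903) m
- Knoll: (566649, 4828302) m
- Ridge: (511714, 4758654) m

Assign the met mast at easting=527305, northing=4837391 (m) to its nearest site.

Squared distances to each site:
Mesa: 2636834845.000; Cove: 1480943876.000; Terrace: 4475228858.000; Hollow: 1002905786.000; Bench: 797911957.000; Larch: 2864904400.000; Knoll: 1630560257.000; Ridge: 6442594450.000.
Minimum at Bench.

Bench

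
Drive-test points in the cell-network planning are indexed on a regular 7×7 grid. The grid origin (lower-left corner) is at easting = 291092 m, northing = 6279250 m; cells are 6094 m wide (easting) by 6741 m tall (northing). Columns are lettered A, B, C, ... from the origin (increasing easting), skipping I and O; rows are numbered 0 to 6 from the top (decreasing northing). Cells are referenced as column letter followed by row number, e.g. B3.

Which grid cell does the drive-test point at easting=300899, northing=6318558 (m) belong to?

B1

Column index: ⌊(300899 − 291092) / 6094⌋ = ⌊1.609⌋ = 1 → column B
Row offset from origin: ⌊(6318558 − 6279250) / 6741⌋ = ⌊5.831⌋ = 5 → row 1 (counted from top)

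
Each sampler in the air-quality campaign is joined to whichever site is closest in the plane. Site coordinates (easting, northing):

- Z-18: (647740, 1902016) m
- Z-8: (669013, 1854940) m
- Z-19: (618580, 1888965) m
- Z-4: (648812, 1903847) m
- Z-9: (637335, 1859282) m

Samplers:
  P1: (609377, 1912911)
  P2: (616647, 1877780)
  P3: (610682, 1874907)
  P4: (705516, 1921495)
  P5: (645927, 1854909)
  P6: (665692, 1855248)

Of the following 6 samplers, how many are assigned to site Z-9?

1

P1 → Z-19
P2 → Z-19
P3 → Z-19
P4 → Z-4
P5 → Z-9
P6 → Z-8
1 of the 6 goes to Z-9.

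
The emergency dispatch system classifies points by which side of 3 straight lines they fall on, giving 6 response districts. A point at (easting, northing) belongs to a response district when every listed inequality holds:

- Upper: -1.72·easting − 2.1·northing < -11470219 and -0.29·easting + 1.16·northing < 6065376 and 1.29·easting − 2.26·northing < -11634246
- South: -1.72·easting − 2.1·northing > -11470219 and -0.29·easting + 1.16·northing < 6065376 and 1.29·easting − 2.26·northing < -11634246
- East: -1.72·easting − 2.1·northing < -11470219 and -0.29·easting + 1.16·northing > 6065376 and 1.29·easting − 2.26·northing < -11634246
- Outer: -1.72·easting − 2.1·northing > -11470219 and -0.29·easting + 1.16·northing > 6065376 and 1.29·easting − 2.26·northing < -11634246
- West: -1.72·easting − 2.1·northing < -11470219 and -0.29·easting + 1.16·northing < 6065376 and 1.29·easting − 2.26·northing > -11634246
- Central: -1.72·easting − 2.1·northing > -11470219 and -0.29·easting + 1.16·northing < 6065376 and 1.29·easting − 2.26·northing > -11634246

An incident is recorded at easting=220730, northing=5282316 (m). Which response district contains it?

-1.72·220730 − 2.1·5282316 = -11472519.200, which is < -11470219
-0.29·220730 + 1.16·5282316 = 6063474.860, which is < 6065376
1.29·220730 − 2.26·5282316 = -11653292.460, which is < -11634246
This sign pattern matches Upper.

Upper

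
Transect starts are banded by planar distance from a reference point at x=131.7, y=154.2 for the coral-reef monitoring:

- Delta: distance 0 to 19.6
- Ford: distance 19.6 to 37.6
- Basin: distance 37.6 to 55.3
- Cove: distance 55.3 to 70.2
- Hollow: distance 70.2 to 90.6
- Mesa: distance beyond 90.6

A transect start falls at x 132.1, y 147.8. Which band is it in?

Distance = √((132.1−131.7)² + (147.8−154.2)²) = √(0.160 + 40.960) = 6.412.
0 ≤ 6.412 < 19.6 → Delta.

Delta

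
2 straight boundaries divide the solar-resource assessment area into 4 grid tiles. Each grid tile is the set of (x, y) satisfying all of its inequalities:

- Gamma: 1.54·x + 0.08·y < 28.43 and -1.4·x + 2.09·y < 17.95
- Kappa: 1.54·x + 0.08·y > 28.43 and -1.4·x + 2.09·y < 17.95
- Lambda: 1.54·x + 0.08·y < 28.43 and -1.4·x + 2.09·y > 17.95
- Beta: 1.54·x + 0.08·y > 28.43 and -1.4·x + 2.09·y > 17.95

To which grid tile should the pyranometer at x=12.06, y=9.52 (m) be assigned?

Gamma

1.54·12.06 + 0.08·9.52 = 19.334, which is < 28.43
-1.4·12.06 + 2.09·9.52 = 3.013, which is < 17.95
This sign pattern matches Gamma.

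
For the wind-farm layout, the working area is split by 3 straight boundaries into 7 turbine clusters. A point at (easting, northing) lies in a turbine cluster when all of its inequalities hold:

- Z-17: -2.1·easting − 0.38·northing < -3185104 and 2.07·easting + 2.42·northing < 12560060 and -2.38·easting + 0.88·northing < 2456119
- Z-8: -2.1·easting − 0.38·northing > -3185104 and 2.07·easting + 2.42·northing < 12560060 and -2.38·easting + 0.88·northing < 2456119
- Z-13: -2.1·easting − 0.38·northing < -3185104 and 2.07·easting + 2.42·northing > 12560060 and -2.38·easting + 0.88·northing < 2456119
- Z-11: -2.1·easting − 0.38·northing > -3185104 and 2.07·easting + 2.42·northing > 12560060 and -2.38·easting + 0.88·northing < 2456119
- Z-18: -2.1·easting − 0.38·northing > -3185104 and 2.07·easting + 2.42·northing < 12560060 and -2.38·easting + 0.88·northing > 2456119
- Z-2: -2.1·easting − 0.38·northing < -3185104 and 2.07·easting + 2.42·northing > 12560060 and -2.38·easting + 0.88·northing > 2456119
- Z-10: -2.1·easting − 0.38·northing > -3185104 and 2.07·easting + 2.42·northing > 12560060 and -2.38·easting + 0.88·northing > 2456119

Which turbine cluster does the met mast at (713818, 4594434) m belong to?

-2.1·713818 − 0.38·4594434 = -3244902.720, which is < -3185104
2.07·713818 + 2.42·4594434 = 12596133.540, which is > 12560060
-2.38·713818 + 0.88·4594434 = 2344215.080, which is < 2456119
This sign pattern matches Z-13.

Z-13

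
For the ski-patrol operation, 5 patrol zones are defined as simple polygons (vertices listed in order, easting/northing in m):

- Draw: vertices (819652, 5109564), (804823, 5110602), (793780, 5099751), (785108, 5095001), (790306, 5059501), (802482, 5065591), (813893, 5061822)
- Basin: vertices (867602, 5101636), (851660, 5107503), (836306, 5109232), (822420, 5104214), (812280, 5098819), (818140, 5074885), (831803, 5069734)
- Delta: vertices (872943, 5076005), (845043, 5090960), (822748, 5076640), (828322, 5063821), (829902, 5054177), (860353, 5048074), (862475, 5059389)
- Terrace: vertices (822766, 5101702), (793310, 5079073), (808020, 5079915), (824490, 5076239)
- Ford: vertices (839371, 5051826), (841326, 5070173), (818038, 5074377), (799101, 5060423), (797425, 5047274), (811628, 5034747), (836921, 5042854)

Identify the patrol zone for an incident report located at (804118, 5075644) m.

Cast a ray rightward from (804118, 5075644). For each polygon, the edges (by vertex number in listed order) whose endpoints lie on opposite sides of northing = 5075644, where each meets that height, and whether that is right or left of the point:
Draw: 4–5 at easting≈787942.3 (left), 7–1 at easting≈815560.3 (right) → 1 crossing.
Basin: 5–6 at easting≈817954.2 (right), 7–1 at easting≈838434.9 (right) → 2 crossings.
Delta: 3–4 at easting≈823181.1 (right), 7–1 at easting≈872715.6 (right) → 2 crossings.
Terrace: no edge straddles that height → 0 crossings.
Ford: no edge straddles that height → 0 crossings.
Only Draw has an odd count, so the point is inside Draw.

Draw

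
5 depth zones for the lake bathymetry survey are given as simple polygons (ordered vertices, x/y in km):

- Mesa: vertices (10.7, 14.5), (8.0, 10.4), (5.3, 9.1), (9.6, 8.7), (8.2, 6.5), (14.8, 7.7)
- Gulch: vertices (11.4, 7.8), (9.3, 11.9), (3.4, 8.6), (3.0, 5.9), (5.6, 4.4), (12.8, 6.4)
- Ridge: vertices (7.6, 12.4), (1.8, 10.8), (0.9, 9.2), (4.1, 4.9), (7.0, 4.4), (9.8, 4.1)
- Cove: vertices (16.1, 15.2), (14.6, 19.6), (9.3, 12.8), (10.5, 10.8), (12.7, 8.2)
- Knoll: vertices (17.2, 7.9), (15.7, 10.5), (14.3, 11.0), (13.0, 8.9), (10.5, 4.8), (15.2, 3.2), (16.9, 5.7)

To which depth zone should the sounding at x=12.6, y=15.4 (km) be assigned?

Cove

Cast a ray rightward from (12.6, 15.4). For each polygon, the edges (by vertex number in listed order) whose endpoints lie on opposite sides of y = 15.4, where each meets that height, and whether that is right or left of the point:
Mesa: no edge straddles that height → 0 crossings.
Gulch: no edge straddles that height → 0 crossings.
Ridge: no edge straddles that height → 0 crossings.
Cove: 1–2 at x≈16.03 (right), 2–3 at x≈11.33 (left) → 1 crossing.
Knoll: no edge straddles that height → 0 crossings.
Only Cove has an odd count, so the point is inside Cove.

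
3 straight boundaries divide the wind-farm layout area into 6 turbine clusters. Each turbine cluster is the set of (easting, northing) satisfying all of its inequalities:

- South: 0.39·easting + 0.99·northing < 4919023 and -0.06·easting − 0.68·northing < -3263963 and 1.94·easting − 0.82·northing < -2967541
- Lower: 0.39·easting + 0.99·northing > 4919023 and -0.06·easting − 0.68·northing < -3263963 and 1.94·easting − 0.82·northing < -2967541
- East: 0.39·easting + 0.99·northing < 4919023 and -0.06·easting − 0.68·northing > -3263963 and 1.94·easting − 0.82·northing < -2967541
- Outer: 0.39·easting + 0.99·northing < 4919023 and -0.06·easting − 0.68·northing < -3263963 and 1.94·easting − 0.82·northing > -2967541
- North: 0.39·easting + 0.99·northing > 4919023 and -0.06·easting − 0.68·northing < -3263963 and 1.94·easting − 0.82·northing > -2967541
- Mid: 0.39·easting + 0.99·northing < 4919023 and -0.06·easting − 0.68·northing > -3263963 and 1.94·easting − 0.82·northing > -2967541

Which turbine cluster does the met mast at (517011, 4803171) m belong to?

North

0.39·517011 + 0.99·4803171 = 4956773.580, which is > 4919023
-0.06·517011 − 0.68·4803171 = -3297176.940, which is < -3263963
1.94·517011 − 0.82·4803171 = -2935598.880, which is > -2967541
This sign pattern matches North.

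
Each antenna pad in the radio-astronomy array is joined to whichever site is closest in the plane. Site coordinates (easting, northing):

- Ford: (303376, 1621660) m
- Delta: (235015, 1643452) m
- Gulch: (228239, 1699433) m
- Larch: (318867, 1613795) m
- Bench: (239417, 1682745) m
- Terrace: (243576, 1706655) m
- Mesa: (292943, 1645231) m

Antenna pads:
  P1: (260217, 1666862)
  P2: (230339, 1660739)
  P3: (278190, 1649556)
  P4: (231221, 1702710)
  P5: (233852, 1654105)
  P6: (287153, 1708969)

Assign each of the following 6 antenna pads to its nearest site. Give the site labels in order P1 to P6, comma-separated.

P1 → Bench (d²=684909689.00)
P2 → Delta (d²=320705345.00)
P3 → Mesa (d²=236356634.00)
P4 → Gulch (d²=19631053.00)
P5 → Delta (d²=114838978.00)
P6 → Terrace (d²=1904309525.00)

Bench, Delta, Mesa, Gulch, Delta, Terrace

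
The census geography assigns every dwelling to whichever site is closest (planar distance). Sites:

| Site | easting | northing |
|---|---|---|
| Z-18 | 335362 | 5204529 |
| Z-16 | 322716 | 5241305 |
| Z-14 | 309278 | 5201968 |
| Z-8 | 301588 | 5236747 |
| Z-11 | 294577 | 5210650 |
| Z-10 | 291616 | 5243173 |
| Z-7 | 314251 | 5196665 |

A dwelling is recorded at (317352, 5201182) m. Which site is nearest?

Squared distances to each site:
Z-18: 335562509.000; Z-16: 1638627625.000; Z-14: 65807272.000; Z-8: 1513372921.000; Z-11: 608343649.000; Z-10: 2425585777.000; Z-7: 30019490.000.
Minimum at Z-7.

Z-7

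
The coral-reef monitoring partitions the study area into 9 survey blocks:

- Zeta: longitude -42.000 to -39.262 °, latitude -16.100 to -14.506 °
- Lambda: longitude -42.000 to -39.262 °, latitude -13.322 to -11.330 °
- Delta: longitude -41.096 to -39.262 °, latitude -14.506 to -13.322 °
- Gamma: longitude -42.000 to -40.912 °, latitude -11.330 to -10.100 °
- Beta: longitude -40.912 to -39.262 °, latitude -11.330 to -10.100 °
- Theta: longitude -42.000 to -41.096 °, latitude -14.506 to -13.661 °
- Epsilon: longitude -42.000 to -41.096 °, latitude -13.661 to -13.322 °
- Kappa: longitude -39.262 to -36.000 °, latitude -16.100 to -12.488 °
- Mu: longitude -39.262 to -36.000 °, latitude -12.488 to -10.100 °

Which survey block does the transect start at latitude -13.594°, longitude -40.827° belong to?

The point has longitude = -40.827 and latitude = -13.594.
Only Delta satisfies -41.096 ≤ longitude ≤ -39.262 and -14.506 ≤ latitude ≤ -13.322.

Delta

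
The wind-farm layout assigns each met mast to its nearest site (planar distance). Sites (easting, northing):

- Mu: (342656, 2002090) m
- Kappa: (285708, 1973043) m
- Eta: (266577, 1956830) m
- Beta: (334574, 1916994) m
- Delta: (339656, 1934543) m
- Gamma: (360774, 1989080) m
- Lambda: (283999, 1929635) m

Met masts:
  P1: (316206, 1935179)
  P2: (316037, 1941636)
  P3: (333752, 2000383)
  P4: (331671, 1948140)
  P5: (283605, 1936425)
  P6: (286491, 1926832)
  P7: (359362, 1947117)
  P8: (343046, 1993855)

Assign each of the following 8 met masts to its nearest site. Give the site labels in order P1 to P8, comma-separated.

P1 → Delta (d²=550306996.00)
P2 → Delta (d²=608167810.00)
P3 → Mu (d²=82195065.00)
P4 → Delta (d²=248638634.00)
P5 → Lambda (d²=46259336.00)
P6 → Lambda (d²=14066873.00)
P7 → Delta (d²=546431912.00)
P8 → Mu (d²=67967325.00)

Delta, Delta, Mu, Delta, Lambda, Lambda, Delta, Mu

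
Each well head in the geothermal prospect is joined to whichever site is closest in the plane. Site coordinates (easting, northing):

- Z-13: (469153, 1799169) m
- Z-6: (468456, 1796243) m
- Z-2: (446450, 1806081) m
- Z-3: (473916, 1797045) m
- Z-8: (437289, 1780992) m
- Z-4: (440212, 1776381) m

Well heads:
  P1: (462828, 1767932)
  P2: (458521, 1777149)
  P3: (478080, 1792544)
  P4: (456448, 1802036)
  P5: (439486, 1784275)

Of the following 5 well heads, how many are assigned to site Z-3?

P1 → Z-4
P2 → Z-4
P3 → Z-3
P4 → Z-2
P5 → Z-8
1 of the 5 goes to Z-3.

1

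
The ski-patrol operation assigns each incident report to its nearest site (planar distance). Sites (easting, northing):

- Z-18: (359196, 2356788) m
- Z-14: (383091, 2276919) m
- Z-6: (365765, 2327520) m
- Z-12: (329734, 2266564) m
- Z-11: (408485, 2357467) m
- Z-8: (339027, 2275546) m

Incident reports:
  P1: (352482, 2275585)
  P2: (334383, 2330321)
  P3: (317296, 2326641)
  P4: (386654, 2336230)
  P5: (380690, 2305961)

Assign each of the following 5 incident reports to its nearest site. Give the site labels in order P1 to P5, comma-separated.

P1 → Z-8 (d²=181038546.00)
P2 → Z-6 (d²=992675525.00)
P3 → Z-6 (d²=2350016602.00)
P4 → Z-6 (d²=512214421.00)
P5 → Z-6 (d²=687546106.00)

Z-8, Z-6, Z-6, Z-6, Z-6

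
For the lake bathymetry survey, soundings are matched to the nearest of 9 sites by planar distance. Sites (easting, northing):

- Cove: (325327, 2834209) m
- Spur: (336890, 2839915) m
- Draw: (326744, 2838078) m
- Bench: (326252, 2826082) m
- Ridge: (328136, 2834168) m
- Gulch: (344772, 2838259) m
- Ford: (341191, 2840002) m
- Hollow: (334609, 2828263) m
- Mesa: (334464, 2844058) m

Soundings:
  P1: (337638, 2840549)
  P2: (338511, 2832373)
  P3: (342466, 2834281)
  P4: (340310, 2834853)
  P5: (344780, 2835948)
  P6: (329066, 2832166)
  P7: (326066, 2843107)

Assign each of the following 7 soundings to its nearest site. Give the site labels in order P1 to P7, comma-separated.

P1 → Spur (d²=961460.00)
P2 → Hollow (d²=32117704.00)
P3 → Gulch (d²=21142120.00)
P4 → Ford (d²=27288362.00)
P5 → Gulch (d²=5340785.00)
P6 → Ridge (d²=4872904.00)
P7 → Draw (d²=25750525.00)

Spur, Hollow, Gulch, Ford, Gulch, Ridge, Draw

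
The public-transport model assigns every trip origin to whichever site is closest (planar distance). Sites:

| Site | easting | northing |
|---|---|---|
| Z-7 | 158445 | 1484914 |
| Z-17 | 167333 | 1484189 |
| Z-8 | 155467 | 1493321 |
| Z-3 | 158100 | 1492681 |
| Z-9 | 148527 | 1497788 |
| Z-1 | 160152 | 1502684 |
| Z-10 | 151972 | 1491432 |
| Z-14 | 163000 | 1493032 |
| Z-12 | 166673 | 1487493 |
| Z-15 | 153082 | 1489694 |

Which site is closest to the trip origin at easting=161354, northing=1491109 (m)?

Z-14

Squared distances to each site:
Z-7: 46840306.000; Z-17: 83634841.000; Z-8: 39549713.000; Z-3: 13059700.000; Z-9: 209140970.000; Z-1: 135425429.000; Z-10: 88126253.000; Z-14: 6407245.000; Z-12: 41367217.000; Z-15: 70428209.000.
Minimum at Z-14.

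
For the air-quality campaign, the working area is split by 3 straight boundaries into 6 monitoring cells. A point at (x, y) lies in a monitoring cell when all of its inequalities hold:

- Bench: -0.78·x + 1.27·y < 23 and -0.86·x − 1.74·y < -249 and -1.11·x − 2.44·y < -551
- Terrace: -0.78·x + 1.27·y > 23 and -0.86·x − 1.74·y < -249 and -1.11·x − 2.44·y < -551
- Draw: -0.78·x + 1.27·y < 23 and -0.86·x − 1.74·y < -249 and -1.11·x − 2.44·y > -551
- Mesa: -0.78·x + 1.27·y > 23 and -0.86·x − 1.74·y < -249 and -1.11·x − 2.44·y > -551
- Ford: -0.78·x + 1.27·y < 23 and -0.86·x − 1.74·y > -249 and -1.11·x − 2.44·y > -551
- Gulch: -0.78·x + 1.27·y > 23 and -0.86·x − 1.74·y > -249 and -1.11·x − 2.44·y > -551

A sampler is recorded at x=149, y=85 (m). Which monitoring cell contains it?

-0.78·149 + 1.27·85 = -8.270, which is < 23
-0.86·149 − 1.74·85 = -276.040, which is < -249
-1.11·149 − 2.44·85 = -372.790, which is > -551
This sign pattern matches Draw.

Draw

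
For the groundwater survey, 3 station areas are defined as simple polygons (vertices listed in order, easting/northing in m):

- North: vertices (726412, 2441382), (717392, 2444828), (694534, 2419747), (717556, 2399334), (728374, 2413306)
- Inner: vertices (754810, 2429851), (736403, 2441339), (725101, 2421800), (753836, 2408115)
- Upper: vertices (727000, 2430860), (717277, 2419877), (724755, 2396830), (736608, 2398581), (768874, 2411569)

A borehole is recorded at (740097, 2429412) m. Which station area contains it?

Cast a ray rightward from (740097, 2429412). For each polygon, the edges (by vertex number in listed order) whose endpoints lie on opposite sides of northing = 2429412, where each meets that height, and whether that is right or left of the point:
North: 2–3 at easting≈703342.4 (left), 5–1 at easting≈727248.5 (left) → 0 crossings.
Inner: 2–3 at easting≈729504.0 (left), 4–1 at easting≈754790.3 (right) → 1 crossing.
Upper: 1–2 at easting≈725718.1 (left), 5–1 at easting≈730143.1 (left) → 0 crossings.
Only Inner has an odd count, so the point is inside Inner.

Inner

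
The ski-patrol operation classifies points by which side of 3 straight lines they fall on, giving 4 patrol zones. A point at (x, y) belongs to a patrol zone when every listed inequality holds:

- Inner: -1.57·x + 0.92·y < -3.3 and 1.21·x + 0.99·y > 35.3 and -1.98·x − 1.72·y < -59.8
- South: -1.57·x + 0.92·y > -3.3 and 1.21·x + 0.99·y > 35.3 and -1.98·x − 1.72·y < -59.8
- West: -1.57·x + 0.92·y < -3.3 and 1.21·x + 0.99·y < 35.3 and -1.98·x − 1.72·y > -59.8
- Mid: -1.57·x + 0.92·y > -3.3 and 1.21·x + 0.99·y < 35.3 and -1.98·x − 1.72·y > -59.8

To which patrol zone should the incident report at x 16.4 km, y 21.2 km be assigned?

Inner

-1.57·16.4 + 0.92·21.2 = -6.244, which is < -3.3
1.21·16.4 + 0.99·21.2 = 40.832, which is > 35.3
-1.98·16.4 − 1.72·21.2 = -68.936, which is < -59.8
This sign pattern matches Inner.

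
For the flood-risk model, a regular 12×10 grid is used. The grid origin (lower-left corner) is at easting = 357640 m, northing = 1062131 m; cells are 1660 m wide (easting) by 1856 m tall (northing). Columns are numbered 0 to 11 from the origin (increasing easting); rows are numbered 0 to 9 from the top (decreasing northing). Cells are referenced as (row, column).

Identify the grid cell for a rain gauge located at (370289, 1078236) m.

Column index: ⌊(370289 − 357640) / 1660⌋ = ⌊7.620⌋ = 7
Row offset from origin: ⌊(1078236 − 1062131) / 1856⌋ = ⌊8.677⌋ = 8 → row 1 (counted from top)

(1, 7)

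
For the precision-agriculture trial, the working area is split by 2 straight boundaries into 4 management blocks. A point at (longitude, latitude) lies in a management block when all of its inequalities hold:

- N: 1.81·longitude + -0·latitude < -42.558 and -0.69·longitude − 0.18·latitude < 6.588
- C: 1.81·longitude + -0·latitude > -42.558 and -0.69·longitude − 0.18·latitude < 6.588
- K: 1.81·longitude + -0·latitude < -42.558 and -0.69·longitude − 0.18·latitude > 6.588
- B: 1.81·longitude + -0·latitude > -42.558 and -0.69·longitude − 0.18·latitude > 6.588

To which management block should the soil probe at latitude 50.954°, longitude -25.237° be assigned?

1.81·-25.237 + -0·50.954 = -45.679, which is < -42.558
-0.69·-25.237 − 0.18·50.954 = 8.242, which is > 6.588
This sign pattern matches K.

K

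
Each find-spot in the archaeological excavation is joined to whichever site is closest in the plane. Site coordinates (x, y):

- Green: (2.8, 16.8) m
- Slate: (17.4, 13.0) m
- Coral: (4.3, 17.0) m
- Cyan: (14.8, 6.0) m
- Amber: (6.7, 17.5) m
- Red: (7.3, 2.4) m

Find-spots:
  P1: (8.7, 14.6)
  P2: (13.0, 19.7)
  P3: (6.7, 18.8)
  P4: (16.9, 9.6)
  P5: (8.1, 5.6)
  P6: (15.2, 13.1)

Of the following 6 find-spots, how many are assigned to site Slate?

2

P1 → Amber
P2 → Amber
P3 → Amber
P4 → Slate
P5 → Red
P6 → Slate
2 of the 6 go to Slate.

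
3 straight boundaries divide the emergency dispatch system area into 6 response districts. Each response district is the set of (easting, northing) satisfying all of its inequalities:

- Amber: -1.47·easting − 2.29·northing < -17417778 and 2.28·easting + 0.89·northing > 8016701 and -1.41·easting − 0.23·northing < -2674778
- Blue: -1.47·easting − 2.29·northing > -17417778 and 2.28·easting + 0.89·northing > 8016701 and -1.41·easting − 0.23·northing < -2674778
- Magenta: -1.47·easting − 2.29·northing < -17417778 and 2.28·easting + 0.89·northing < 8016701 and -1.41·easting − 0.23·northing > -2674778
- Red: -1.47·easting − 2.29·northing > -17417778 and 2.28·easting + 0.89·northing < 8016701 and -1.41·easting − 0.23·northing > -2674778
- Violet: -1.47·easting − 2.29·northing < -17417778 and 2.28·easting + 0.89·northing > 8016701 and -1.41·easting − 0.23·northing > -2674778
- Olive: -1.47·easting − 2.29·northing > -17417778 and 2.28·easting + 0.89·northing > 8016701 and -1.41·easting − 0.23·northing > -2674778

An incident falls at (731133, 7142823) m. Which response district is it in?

Violet

-1.47·731133 − 2.29·7142823 = -17431830.180, which is < -17417778
2.28·731133 + 0.89·7142823 = 8024095.710, which is > 8016701
-1.41·731133 − 0.23·7142823 = -2673746.820, which is > -2674778
This sign pattern matches Violet.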